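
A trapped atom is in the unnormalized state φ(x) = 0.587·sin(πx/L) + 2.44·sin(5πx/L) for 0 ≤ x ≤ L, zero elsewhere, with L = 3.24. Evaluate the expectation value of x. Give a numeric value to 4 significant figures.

⟨x⟩ = ∫ x·|φ|² dx / ∫|φ|² dx (integrals over the domain).
On 0 ≤ x ≤ L (j ≠ l): ∫sin²(jπx/L) dx = L/2, ∫sin(jπx/L)·sin(lπx/L) dx = 0; diagonal moments ∫x·sin²(jπx/L) dx = L²/4, ∫x²·sin²(jπx/L) dx = L³·(1/6 − 1/(4j²π²)); cross terms ∫x·sin(jπx/L)·sin(lπx/L) dx = 0 for j + l even and −4jlL²/(π²(j² − l²)²) for j + l odd, ∫x²·sin(jπx/L)·sin(lπx/L) dx = (−1)^(j+l)·4jlL³/(π²(j² − l²)²); higher powers the same way via product-to-sum and parts.
State is unnormalized: ∫|φ|² dx = 10.203, and ∫φ*·x·φ dx = 16.529, so ⟨x⟩ = 16.529 / 10.203.
⟨x⟩ = 1.6200.

1.620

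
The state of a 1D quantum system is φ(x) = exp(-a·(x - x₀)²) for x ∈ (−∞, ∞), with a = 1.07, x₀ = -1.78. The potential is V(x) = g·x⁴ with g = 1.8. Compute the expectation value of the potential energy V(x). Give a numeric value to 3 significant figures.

⟨V⟩ = ∫ V(x)·|φ|² dx / ∫|φ|² dx.
Gaussian moments (u = x − x₀): ∫u^(2j)·e^(−2au²) du = (2j−1)!!/(4a)^j · √(π/(2a)), odd powers integrate to 0; here √(π/(2a)) = 1.2116.
State is unnormalized: ∫|φ|² dx = 1.2116, and ∫φ*·V(x)·φ dx = 31.938, so ⟨V⟩ = 31.938 / 1.2116.
⟨V⟩ = 26.360.

26.4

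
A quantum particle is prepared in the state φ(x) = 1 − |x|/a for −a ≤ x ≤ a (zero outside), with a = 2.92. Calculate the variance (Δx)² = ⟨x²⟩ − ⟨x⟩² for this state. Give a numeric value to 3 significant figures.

Compute ⟨x⟩ and ⟨x²⟩ separately, then (Δx)² = ⟨x²⟩ − ⟨x⟩².
φ is even, so ∫ over [−a, a] = 2∫₀ᵃ with φ = 1 − x/a there: ∫₀ᵃ (1 − x/a)² dx = a/3, ∫₀ᵃ x²(1 − x/a)² dx = a³/30, ∫₀ᵃ x⁴(1 − x/a)² dx = a⁵/105.
Normalization: ∫|φ|² dx = 1.9467.
⟨x⟩ = 0.0000 and ⟨x²⟩ = 0.85264.
(Δx)² = 0.85264 − (0.0000)² = 0.85264.

0.853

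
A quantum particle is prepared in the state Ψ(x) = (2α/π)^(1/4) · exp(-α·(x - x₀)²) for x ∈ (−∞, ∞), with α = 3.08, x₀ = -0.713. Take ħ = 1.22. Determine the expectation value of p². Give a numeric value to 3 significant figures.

p² Ψ = −ħ² d²Ψ/dx²; ⟨p²⟩ = −ħ² ∫ Ψ*·Ψ'' dx.
Gaussian moments (u = x − x₀): ∫u^(2j)·e^(−2αu²) du = (2j−1)!!/(4α)^j · √(π/(2α)), odd powers integrate to 0; here √(π/(2α)) = 0.71414. Derivatives: d/dx e^(−αu²) = −2αu·e^(−αu²), d²/dx² e^(−αu²) = (4α²u² − 2α)·e^(−αu²).
⟨p²⟩ = 4.5843.

4.58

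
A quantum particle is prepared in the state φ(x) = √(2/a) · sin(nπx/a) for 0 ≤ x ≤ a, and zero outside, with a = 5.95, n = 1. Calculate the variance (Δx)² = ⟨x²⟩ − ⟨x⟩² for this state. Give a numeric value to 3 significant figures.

1.16

Compute ⟨x⟩ and ⟨x²⟩ separately, then (Δx)² = ⟨x²⟩ − ⟨x⟩².
With sin²θ = (1 − cos2θ)/2 on 0 ≤ x ≤ a: ∫sin²(nπx/a) dx = a/2, ∫x·sin²(nπx/a) dx = a²/4, ∫x²·sin²(nπx/a) dx = a³·(1/6 − 1/(4n²π²)); higher powers xᵏ the same way, integrating xᵏ·cos(2nπx/a) by parts.
⟨x⟩ = 2.9750 and ⟨x²⟩ = 10.007.
(Δx)² = 10.007 − (2.9750)² = 1.1567.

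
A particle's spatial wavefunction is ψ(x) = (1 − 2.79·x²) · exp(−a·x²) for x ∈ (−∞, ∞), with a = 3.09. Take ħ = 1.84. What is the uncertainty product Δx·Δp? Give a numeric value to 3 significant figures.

Δx = √(⟨x²⟩−⟨x⟩²), Δp = √(⟨p²⟩−⟨p⟩²).
Expand each integrand as polynomial × e^(−2ax²) and use ∫x^(2j)·e^(−2ax²) dx = (2j−1)!!/(4a)^j · √(π/(2a)), odd powers → 0; here √(π/(2a)) = 0.71299. Differentiate with the product rule, d/dx e^(−ax²) = −2ax·e^(−ax²).
Normalization: ∫|ψ|² dx = 0.50009.
⟨x⟩ = 0.0000, ⟨x²⟩ = 0.047285 ⇒ Δx = 0.21745.
⟨p⟩ = 0.0000, ⟨p²⟩ = 26.968 ⇒ Δp = 5.1931.
Δx·Δp = 1.1292.

1.13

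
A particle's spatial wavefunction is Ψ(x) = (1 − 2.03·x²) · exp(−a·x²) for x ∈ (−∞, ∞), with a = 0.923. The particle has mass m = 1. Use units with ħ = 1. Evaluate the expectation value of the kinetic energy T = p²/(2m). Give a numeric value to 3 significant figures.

T = −(ħ²/2m) d²/dx², so ⟨T⟩ = −(ħ²/2m) ∫ Ψ*·Ψ'' dx / ∫|Ψ|² dx; with m = 1.
Expand each integrand as polynomial × e^(−2ax²) and use ∫x^(2j)·e^(−2ax²) dx = (2j−1)!!/(4a)^j · √(π/(2a)), odd powers → 0; here √(π/(2a)) = 1.3045. Differentiate with the product rule, d/dx e^(−ax²) = −2ax·e^(−ax²).
State is unnormalized: ∫|Ψ|² dx = 1.0531, and ∫Ψ*·(−ħ²/2m · Ψ'') dx = 2.5382, so ⟨T⟩ = 2.5382 / 1.0531.
⟨T⟩ = 2.4101.

2.41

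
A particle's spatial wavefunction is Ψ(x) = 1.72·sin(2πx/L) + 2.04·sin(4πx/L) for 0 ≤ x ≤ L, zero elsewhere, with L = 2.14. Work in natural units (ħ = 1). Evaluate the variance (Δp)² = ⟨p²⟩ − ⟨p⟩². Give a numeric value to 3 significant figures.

23.7

Compute ⟨p⟩ and ⟨p²⟩ separately; (Δp)² = ⟨p²⟩ − ⟨p⟩².
d²/dx² sin(jπx/L) = −(jπ/L)²·sin(jπx/L); on 0 ≤ x ≤ L, ∫sin²(jπx/L) dx = L/2 and ∫sin(jπx/L)·sin(lπx/L) dx = 0 for j ≠ l, so only diagonal terms survive in ∫|Ψ|² and ∫Ψ·Ψ″; ∫Ψ·Ψ′ dx = [Ψ²/2] between the walls = 0.
Normalization: ∫|Ψ|² dx = 7.6184.
⟨p⟩ = 0.0000 and ⟨p²⟩ = 23.736.
(Δp)² = 23.736 − (0.0000)² = 23.736.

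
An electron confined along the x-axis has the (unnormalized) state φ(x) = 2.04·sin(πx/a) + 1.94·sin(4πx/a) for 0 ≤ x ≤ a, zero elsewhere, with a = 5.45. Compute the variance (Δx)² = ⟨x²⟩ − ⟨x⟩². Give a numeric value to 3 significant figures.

Compute ⟨x⟩ and ⟨x²⟩ separately, then (Δx)² = ⟨x²⟩ − ⟨x⟩².
On 0 ≤ x ≤ a (j ≠ l): ∫sin²(jπx/a) dx = a/2, ∫sin(jπx/a)·sin(lπx/a) dx = 0; diagonal moments ∫x·sin²(jπx/a) dx = a²/4, ∫x²·sin²(jπx/a) dx = a³·(1/6 − 1/(4j²π²)); cross terms ∫x·sin(jπx/a)·sin(lπx/a) dx = 0 for j + l even and −4jla²/(π²(j² − l²)²) for j + l odd, ∫x²·sin(jπx/a)·sin(lπx/a) dx = (−1)^(j+l)·4jla³/(π²(j² − l²)²); higher powers the same way via product-to-sum and parts.
Normalization: ∫|φ|² dx = 21.596.
⟨x⟩ = 2.6466 and ⟨x²⟩ = 8.6385.
(Δx)² = 8.6385 − (2.6466)² = 1.6342.

1.63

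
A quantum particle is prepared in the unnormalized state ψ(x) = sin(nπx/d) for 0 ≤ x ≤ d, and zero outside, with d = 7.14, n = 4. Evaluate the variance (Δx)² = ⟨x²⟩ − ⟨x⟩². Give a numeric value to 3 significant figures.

4.09

Compute ⟨x⟩ and ⟨x²⟩ separately, then (Δx)² = ⟨x²⟩ − ⟨x⟩².
With sin²θ = (1 − cos2θ)/2 on 0 ≤ x ≤ d: ∫sin²(nπx/d) dx = d/2, ∫x·sin²(nπx/d) dx = d²/4, ∫x²·sin²(nπx/d) dx = d³·(1/6 − 1/(4n²π²)); higher powers xᵏ the same way, integrating xᵏ·cos(2nπx/d) by parts.
Normalization: ∫|ψ|² dx = 3.5700.
⟨x⟩ = 3.5700 and ⟨x²⟩ = 16.832.
(Δx)² = 16.832 − (3.5700)² = 4.0869.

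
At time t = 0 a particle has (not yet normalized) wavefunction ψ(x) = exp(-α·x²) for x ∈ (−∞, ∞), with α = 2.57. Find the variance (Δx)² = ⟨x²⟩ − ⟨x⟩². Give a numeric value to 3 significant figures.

0.0973

Compute ⟨x⟩ and ⟨x²⟩ separately, then (Δx)² = ⟨x²⟩ − ⟨x⟩².
Gaussian moments: ∫x^(2j)·e^(−2αx²) dx = (2j−1)!!/(4α)^j · √(π/(2α)), odd powers integrate to 0; here √(π/(2α)) = 0.78180.
Normalization: ∫|ψ|² dx = 0.78180.
⟨x⟩ = 0.0000 and ⟨x²⟩ = 0.097276.
(Δx)² = 0.097276 − (0.0000)² = 0.097276.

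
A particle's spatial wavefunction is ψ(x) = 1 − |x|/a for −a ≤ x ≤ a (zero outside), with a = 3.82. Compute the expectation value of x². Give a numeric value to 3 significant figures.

1.46

⟨x²⟩ = ∫ x²·|ψ|² dx / ∫|ψ|² dx (integrals over the domain).
ψ is even, so ∫ over [−a, a] = 2∫₀ᵃ with ψ = 1 − x/a there: ∫₀ᵃ (1 − x/a)² dx = a/3, ∫₀ᵃ x²(1 − x/a)² dx = a³/30, ∫₀ᵃ x⁴(1 − x/a)² dx = a⁵/105.
State is unnormalized: ∫|ψ|² dx = 2.5467, and ∫ψ*·x²·ψ dx = 3.7162, so ⟨x²⟩ = 3.7162 / 2.5467.
⟨x²⟩ = 1.4592.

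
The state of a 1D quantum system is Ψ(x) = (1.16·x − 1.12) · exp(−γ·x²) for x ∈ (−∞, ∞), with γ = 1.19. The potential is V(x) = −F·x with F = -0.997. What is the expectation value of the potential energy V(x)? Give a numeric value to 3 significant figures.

⟨V⟩ = ∫ V(x)·|Ψ|² dx / ∫|Ψ|² dx.
Expand each integrand as polynomial × e^(−2γx²) and use ∫x^(2j)·e^(−2γx²) dx = (2j−1)!!/(4γ)^j · √(π/(2γ)), odd powers → 0; here √(π/(2γ)) = 1.1489.
State is unnormalized: ∫|Ψ|² dx = 1.7660, and ∫Ψ*·V(x)·Ψ dx = -0.62529, so ⟨V⟩ = -0.62529 / 1.7660.
⟨V⟩ = -0.35407.

-0.354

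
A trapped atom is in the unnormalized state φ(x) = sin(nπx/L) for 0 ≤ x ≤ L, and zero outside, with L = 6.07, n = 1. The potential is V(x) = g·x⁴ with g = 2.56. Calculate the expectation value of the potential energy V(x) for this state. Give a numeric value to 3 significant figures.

396.

⟨V⟩ = ∫ V(x)·|φ|² dx / ∫|φ|² dx.
With sin²θ = (1 − cos2θ)/2 on 0 ≤ x ≤ L: ∫sin²(nπx/L) dx = L/2, ∫x·sin²(nπx/L) dx = L²/4, ∫x²·sin²(nπx/L) dx = L³·(1/6 − 1/(4n²π²)); higher powers xᵏ the same way, integrating xᵏ·cos(2nπx/L) by parts.
State is unnormalized: ∫|φ|² dx = 3.0350, and ∫φ*·V(x)·φ dx = 1203.2, so ⟨V⟩ = 1203.2 / 3.0350.
⟨V⟩ = 396.46.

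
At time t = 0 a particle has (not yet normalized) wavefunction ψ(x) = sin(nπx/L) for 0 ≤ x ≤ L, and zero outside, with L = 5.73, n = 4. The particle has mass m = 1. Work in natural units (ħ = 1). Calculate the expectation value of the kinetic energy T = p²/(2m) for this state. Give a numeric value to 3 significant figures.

2.40

T = −(ħ²/2m) d²/dx², so ⟨T⟩ = −(ħ²/2m) ∫ ψ*·ψ'' dx / ∫|ψ|² dx; with m = 1.
d/dx sin(nπx/L) = (nπ/L)·cos(nπx/L) and d²/dx² sin(nπx/L) = −(nπ/L)²·sin(nπx/L); on 0 ≤ x ≤ L, ∫sin²(nπx/L) dx = L/2 and ∫sin(nπx/L)·cos(nπx/L) dx = 0.
State is unnormalized: ∫|ψ|² dx = 2.8650, and ∫ψ*·(−ħ²/2m · ψ'') dx = 6.8898, so ⟨T⟩ = 6.8898 / 2.8650.
⟨T⟩ = 2.4048.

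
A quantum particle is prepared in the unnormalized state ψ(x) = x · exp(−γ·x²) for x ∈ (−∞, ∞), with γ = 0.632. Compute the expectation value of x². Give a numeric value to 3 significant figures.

1.19

⟨x²⟩ = ∫ x²·|ψ|² dx / ∫|ψ|² dx (integrals over the domain).
Expand each integrand as polynomial × e^(−2γx²) and use ∫x^(2j)·e^(−2γx²) dx = (2j−1)!!/(4γ)^j · √(π/(2γ)), odd powers → 0; here √(π/(2γ)) = 1.5765.
State is unnormalized: ∫|ψ|² dx = 0.62363, and ∫ψ*·x²·ψ dx = 0.74006, so ⟨x²⟩ = 0.74006 / 0.62363.
⟨x²⟩ = 1.1867.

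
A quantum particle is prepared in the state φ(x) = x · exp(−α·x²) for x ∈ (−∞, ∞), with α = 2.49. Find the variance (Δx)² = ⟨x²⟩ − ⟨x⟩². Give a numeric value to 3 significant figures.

0.301

Compute ⟨x⟩ and ⟨x²⟩ separately, then (Δx)² = ⟨x²⟩ − ⟨x⟩².
Expand each integrand as polynomial × e^(−2αx²) and use ∫x^(2j)·e^(−2αx²) dx = (2j−1)!!/(4α)^j · √(π/(2α)), odd powers → 0; here √(π/(2α)) = 0.79426.
Normalization: ∫|φ|² dx = 0.079745.
⟨x⟩ = 0.0000 and ⟨x²⟩ = 0.30120.
(Δx)² = 0.30120 − (0.0000)² = 0.30120.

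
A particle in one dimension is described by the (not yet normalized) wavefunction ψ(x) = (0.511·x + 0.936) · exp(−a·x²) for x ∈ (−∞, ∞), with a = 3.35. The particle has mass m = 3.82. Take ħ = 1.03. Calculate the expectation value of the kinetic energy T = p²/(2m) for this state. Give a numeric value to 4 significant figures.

T = −(ħ²/2m) d²/dx², so ⟨T⟩ = −(ħ²/2m) ∫ ψ*·ψ'' dx / ∫|ψ|² dx; with m = 3.82.
Expand each integrand as polynomial × e^(−2ax²) and use ∫x^(2j)·e^(−2ax²) dx = (2j−1)!!/(4a)^j · √(π/(2a)), odd powers → 0; here √(π/(2a)) = 0.68476. Differentiate with the product rule, d/dx e^(−ax²) = −2ax·e^(−ax²).
State is unnormalized: ∫|ψ|² dx = 0.61326, and ∫ψ*·(−ħ²/2m · ψ'') dx = 0.29769, so ⟨T⟩ = 0.29769 / 0.61326.
⟨T⟩ = 0.48543.

0.4854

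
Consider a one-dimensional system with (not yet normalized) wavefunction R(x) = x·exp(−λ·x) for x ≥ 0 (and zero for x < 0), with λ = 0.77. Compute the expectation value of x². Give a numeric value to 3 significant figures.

⟨x²⟩ = ∫ x²·|R|² dx / ∫|R|² dx (integrals over the domain).
Every integrand reduces to terms xʲ·e^(−2λx) on [0, ∞); use ∫₀^∞ xʲ·e^(−2λx) dx = j!/(2λ)^(j+1).
State is unnormalized: ∫|R|² dx = 0.54761, and ∫R*·x²·R dx = 2.7708, so ⟨x²⟩ = 2.7708 / 0.54761.
⟨x²⟩ = 5.0599.

5.06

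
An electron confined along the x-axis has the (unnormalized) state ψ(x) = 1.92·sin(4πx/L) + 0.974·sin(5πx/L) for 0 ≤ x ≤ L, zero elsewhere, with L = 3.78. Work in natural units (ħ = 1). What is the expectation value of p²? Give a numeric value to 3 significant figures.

p² ψ = −ħ² d²ψ/dx²; ⟨p²⟩ = −ħ² ∫ ψ*·ψ'' dx / ∫|ψ|² dx.
d²/dx² sin(jπx/L) = −(jπ/L)²·sin(jπx/L); on 0 ≤ x ≤ L, ∫sin²(jπx/L) dx = L/2 and ∫sin(jπx/L)·sin(lπx/L) dx = 0 for j ≠ l, so only diagonal terms survive in ∫|ψ|² and ∫ψ·ψ″; ∫ψ·ψ′ dx = [ψ²/2] between the walls = 0.
State is unnormalized: ∫|ψ|² dx = 8.7603, and ∫ψ*·(−ħ² ψ'') dx = 107.96, so ⟨p²⟩ = 107.96 / 8.7603.
⟨p²⟩ = 12.324.

12.3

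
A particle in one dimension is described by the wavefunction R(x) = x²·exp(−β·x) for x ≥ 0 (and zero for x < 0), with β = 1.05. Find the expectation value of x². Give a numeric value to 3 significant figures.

⟨x²⟩ = ∫ x²·|R|² dx / ∫|R|² dx (integrals over the domain).
Every integrand reduces to terms xʲ·e^(−2βx) on [0, ∞); use ∫₀^∞ xʲ·e^(−2βx) dx = j!/(2β)^(j+1).
State is unnormalized: ∫|R|² dx = 0.58764, and ∫R*·x²·R dx = 3.9976, so ⟨x²⟩ = 3.9976 / 0.58764.
⟨x²⟩ = 6.8027.

6.80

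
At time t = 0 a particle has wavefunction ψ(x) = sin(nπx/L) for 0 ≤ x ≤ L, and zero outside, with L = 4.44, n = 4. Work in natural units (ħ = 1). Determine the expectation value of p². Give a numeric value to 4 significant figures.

p² ψ = −ħ² d²ψ/dx²; ⟨p²⟩ = −ħ² ∫ ψ*·ψ'' dx / ∫|ψ|² dx.
d/dx sin(nπx/L) = (nπ/L)·cos(nπx/L) and d²/dx² sin(nπx/L) = −(nπ/L)²·sin(nπx/L); on 0 ≤ x ≤ L, ∫sin²(nπx/L) dx = L/2 and ∫sin(nπx/L)·cos(nπx/L) dx = 0.
State is unnormalized: ∫|ψ|² dx = 2.2200, and ∫ψ*·(−ħ² ψ'') dx = 17.783, so ⟨p²⟩ = 17.783 / 2.2200.
⟨p²⟩ = 8.0104.

8.010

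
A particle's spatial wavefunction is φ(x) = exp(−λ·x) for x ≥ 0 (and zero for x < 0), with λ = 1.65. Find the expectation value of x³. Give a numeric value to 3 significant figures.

0.167

⟨x³⟩ = ∫ x³·|φ|² dx / ∫|φ|² dx (integrals over the domain).
Every integrand reduces to terms xʲ·e^(−2λx) on [0, ∞); use ∫₀^∞ xʲ·e^(−2λx) dx = j!/(2λ)^(j+1).
State is unnormalized: ∫|φ|² dx = 0.30303, and ∫φ*·x³·φ dx = 0.050594, so ⟨x³⟩ = 0.050594 / 0.30303.
⟨x³⟩ = 0.16696.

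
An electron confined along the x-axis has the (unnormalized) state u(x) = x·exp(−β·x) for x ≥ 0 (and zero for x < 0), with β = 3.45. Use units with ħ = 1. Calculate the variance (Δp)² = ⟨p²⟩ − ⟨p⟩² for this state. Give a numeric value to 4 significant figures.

11.90

Compute ⟨p⟩ and ⟨p²⟩ separately; (Δp)² = ⟨p²⟩ − ⟨p⟩².
Differentiate x·exp(−β·x) with the product rule; every integrand then reduces to terms xʲ·e^(−2βx) on [0, ∞), with ∫₀^∞ xʲ·e^(−2βx) dx = j!/(2β)^(j+1).
Normalization: ∫|u|² dx = 0.0060881.
⟨p⟩ = 0.0000 and ⟨p²⟩ = 11.903.
(Δp)² = 11.903 − (0.0000)² = 11.903.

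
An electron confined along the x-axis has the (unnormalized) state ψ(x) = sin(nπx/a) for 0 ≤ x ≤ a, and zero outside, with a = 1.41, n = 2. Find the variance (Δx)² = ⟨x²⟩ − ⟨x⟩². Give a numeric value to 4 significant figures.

0.1405

Compute ⟨x⟩ and ⟨x²⟩ separately, then (Δx)² = ⟨x²⟩ − ⟨x⟩².
With sin²θ = (1 − cos2θ)/2 on 0 ≤ x ≤ a: ∫sin²(nπx/a) dx = a/2, ∫x·sin²(nπx/a) dx = a²/4, ∫x²·sin²(nπx/a) dx = a³·(1/6 − 1/(4n²π²)); higher powers xᵏ the same way, integrating xᵏ·cos(2nπx/a) by parts.
Normalization: ∫|ψ|² dx = 0.70500.
⟨x⟩ = 0.70500 and ⟨x²⟩ = 0.63752.
(Δx)² = 0.63752 − (0.70500)² = 0.14050.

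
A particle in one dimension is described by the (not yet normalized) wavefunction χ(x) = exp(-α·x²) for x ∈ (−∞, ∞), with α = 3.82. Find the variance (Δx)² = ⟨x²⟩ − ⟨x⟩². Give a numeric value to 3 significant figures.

0.0654

Compute ⟨x⟩ and ⟨x²⟩ separately, then (Δx)² = ⟨x²⟩ − ⟨x⟩².
Gaussian moments: ∫x^(2j)·e^(−2αx²) dx = (2j−1)!!/(4α)^j · √(π/(2α)), odd powers integrate to 0; here √(π/(2α)) = 0.64125.
Normalization: ∫|χ|² dx = 0.64125.
⟨x⟩ = 0.0000 and ⟨x²⟩ = 0.065445.
(Δx)² = 0.065445 − (0.0000)² = 0.065445.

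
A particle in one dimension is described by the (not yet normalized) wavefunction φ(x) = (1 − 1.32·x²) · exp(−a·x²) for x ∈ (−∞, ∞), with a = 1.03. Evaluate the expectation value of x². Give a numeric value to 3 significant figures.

⟨x²⟩ = ∫ x²·|φ|² dx / ∫|φ|² dx (integrals over the domain).
Expand each integrand as polynomial × e^(−2ax²) and use ∫x^(2j)·e^(−2ax²) dx = (2j−1)!!/(4a)^j · √(π/(2a)), odd powers → 0; here √(π/(2a)) = 1.2349.
State is unnormalized: ∫|φ|² dx = 0.82391, and ∫φ*·x²·φ dx = 0.18506, so ⟨x²⟩ = 0.18506 / 0.82391.
⟨x²⟩ = 0.22461.

0.225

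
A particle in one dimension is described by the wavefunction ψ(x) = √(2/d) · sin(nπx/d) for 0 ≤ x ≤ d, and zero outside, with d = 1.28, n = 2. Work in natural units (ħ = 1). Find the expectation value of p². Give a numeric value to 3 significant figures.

24.1

p² ψ = −ħ² d²ψ/dx²; ⟨p²⟩ = −ħ² ∫ ψ*·ψ'' dx.
d/dx sin(nπx/d) = (nπ/d)·cos(nπx/d) and d²/dx² sin(nπx/d) = −(nπ/d)²·sin(nπx/d); on 0 ≤ x ≤ d, ∫sin²(nπx/d) dx = d/2 and ∫sin(nπx/d)·cos(nπx/d) dx = 0.
⟨p²⟩ = 24.096.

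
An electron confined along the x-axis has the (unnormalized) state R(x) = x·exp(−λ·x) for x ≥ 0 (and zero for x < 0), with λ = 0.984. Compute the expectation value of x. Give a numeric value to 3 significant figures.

1.52

⟨x⟩ = ∫ x·|R|² dx / ∫|R|² dx (integrals over the domain).
Every integrand reduces to terms xʲ·e^(−2λx) on [0, ∞); use ∫₀^∞ xʲ·e^(−2λx) dx = j!/(2λ)^(j+1).
State is unnormalized: ∫|R|² dx = 0.26239, and ∫R*·x·R dx = 0.39999, so ⟨x⟩ = 0.39999 / 0.26239.
⟨x⟩ = 1.5244.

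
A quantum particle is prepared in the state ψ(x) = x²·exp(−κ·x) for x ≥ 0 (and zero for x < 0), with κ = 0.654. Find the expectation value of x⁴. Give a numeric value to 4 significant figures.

574.0

⟨x⁴⟩ = ∫ x⁴·|ψ|² dx / ∫|ψ|² dx (integrals over the domain).
Every integrand reduces to terms xʲ·e^(−2κx) on [0, ∞); use ∫₀^∞ xʲ·e^(−2κx) dx = j!/(2κ)^(j+1).
State is unnormalized: ∫|ψ|² dx = 6.2686, and ∫ψ*·x⁴·ψ dx = 3597.9, so ⟨x⁴⟩ = 3597.9 / 6.2686.
⟨x⁴⟩ = 573.96.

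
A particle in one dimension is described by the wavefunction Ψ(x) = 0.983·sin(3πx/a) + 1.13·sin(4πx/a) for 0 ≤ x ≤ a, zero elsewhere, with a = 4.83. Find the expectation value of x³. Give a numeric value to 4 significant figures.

7.969

⟨x³⟩ = ∫ x³·|Ψ|² dx / ∫|Ψ|² dx (integrals over the domain).
On 0 ≤ x ≤ a (j ≠ l): ∫sin²(jπx/a) dx = a/2, ∫sin(jπx/a)·sin(lπx/a) dx = 0; diagonal moments ∫x·sin²(jπx/a) dx = a²/4, ∫x²·sin²(jπx/a) dx = a³·(1/6 − 1/(4j²π²)); cross terms ∫x·sin(jπx/a)·sin(lπx/a) dx = 0 for j + l even and −4jla²/(π²(j² − l²)²) for j + l odd, ∫x²·sin(jπx/a)·sin(lπx/a) dx = (−1)^(j+l)·4jla³/(π²(j² − l²)²); higher powers the same way via product-to-sum and parts.
State is unnormalized: ∫|Ψ|² dx = 5.4173, and ∫Ψ*·x³·Ψ dx = 43.170, so ⟨x³⟩ = 43.170 / 5.4173.
⟨x³⟩ = 7.9688.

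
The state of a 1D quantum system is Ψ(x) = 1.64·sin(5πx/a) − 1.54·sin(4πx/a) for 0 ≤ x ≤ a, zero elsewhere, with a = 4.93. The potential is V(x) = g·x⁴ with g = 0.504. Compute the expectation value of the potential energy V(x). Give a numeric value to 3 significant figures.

104.

⟨V⟩ = ∫ V(x)·|Ψ|² dx / ∫|Ψ|² dx.
On 0 ≤ x ≤ a (j ≠ l): ∫sin²(jπx/a) dx = a/2, ∫sin(jπx/a)·sin(lπx/a) dx = 0; diagonal moments ∫x·sin²(jπx/a) dx = a²/4, ∫x²·sin²(jπx/a) dx = a³·(1/6 − 1/(4j²π²)); cross terms ∫x·sin(jπx/a)·sin(lπx/a) dx = 0 for j + l even and −4jla²/(π²(j² − l²)²) for j + l odd, ∫x²·sin(jπx/a)·sin(lπx/a) dx = (−1)^(j+l)·4jla³/(π²(j² − l²)²); higher powers the same way via product-to-sum and parts.
State is unnormalized: ∫|Ψ|² dx = 12.476, and ∫Ψ*·V(x)·Ψ dx = 1294.7, so ⟨V⟩ = 1294.7 / 12.476.
⟨V⟩ = 103.77.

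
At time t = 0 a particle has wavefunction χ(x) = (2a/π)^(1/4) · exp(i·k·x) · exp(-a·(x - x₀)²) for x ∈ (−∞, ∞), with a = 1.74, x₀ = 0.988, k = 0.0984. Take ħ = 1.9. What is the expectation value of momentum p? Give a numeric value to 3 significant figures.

p χ = −iħ dχ/dx; then ⟨p⟩ = ∫ χ*·(pχ) dx.
Gaussian moments (u = x − x₀): ∫u^(2j)·e^(−2au²) du = (2j−1)!!/(4a)^j · √(π/(2a)), odd powers integrate to 0; here √(π/(2a)) = 0.95013. Derivatives: χ′ = (ik − 2au)·χ, χ″ = ((ik − 2au)² − 2a)·χ; the odd-in-u pieces drop out.
⟨p⟩ = 0.18696.

0.187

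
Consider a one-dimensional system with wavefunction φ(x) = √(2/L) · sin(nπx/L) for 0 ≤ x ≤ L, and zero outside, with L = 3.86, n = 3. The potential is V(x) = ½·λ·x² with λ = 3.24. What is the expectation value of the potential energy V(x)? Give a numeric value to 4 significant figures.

⟨V⟩ = ∫ V(x)·|φ|² dx.
With sin²θ = (1 − cos2θ)/2 on 0 ≤ x ≤ L: ∫sin²(nπx/L) dx = L/2, ∫x·sin²(nπx/L) dx = L²/4, ∫x²·sin²(nπx/L) dx = L³·(1/6 − 1/(4n²π²)); higher powers xᵏ the same way, integrating xᵏ·cos(2nπx/L) by parts.
⟨V⟩ = 7.9099.

7.910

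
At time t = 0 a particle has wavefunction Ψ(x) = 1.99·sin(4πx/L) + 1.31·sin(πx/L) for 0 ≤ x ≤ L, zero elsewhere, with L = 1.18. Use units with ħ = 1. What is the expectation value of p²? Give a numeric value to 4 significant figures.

81.27

p² Ψ = −ħ² d²Ψ/dx²; ⟨p²⟩ = −ħ² ∫ Ψ*·Ψ'' dx / ∫|Ψ|² dx.
d²/dx² sin(jπx/L) = −(jπ/L)²·sin(jπx/L); on 0 ≤ x ≤ L, ∫sin²(jπx/L) dx = L/2 and ∫sin(jπx/L)·sin(lπx/L) dx = 0 for j ≠ l, so only diagonal terms survive in ∫|Ψ|² and ∫Ψ·Ψ″; ∫Ψ·Ψ′ dx = [Ψ²/2] between the walls = 0.
State is unnormalized: ∫|Ψ|² dx = 3.3490, and ∫Ψ*·(−ħ² Ψ'') dx = 272.16, so ⟨p²⟩ = 272.16 / 3.3490.
⟨p²⟩ = 81.266.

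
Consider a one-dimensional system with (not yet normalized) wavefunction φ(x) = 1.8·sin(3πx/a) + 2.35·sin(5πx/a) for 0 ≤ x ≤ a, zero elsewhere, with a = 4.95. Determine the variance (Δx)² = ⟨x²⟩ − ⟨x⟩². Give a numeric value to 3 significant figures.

3.08

Compute ⟨x⟩ and ⟨x²⟩ separately, then (Δx)² = ⟨x²⟩ − ⟨x⟩².
On 0 ≤ x ≤ a (j ≠ l): ∫sin²(jπx/a) dx = a/2, ∫sin(jπx/a)·sin(lπx/a) dx = 0; diagonal moments ∫x·sin²(jπx/a) dx = a²/4, ∫x²·sin²(jπx/a) dx = a³·(1/6 − 1/(4j²π²)); cross terms ∫x·sin(jπx/a)·sin(lπx/a) dx = 0 for j + l even and −4jla²/(π²(j² − l²)²) for j + l odd, ∫x²·sin(jπx/a)·sin(lπx/a) dx = (−1)^(j+l)·4jla³/(π²(j² − l²)²); higher powers the same way via product-to-sum and parts.
Normalization: ∫|φ|² dx = 21.687.
⟨x⟩ = 2.4750 and ⟨x²⟩ = 9.2088.
(Δx)² = 9.2088 − (2.4750)² = 3.0831.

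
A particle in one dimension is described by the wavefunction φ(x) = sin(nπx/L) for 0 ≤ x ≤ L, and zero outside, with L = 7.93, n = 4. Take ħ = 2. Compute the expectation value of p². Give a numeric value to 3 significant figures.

p² φ = −ħ² d²φ/dx²; ⟨p²⟩ = −ħ² ∫ φ*·φ'' dx / ∫|φ|² dx.
d/dx sin(nπx/L) = (nπ/L)·cos(nπx/L) and d²/dx² sin(nπx/L) = −(nπ/L)²·sin(nπx/L); on 0 ≤ x ≤ L, ∫sin²(nπx/L) dx = L/2 and ∫sin(nπx/L)·cos(nπx/L) dx = 0.
State is unnormalized: ∫|φ|² dx = 3.9650, and ∫φ*·(−ħ² φ'') dx = 39.827, so ⟨p²⟩ = 39.827 / 3.9650.
⟨p²⟩ = 10.045.

10.0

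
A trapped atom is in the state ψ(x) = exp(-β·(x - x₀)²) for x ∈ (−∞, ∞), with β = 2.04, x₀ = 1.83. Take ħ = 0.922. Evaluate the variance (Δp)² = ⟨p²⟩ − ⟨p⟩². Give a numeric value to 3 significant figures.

Compute ⟨p⟩ and ⟨p²⟩ separately; (Δp)² = ⟨p²⟩ − ⟨p⟩².
Gaussian moments (u = x − x₀): ∫u^(2j)·e^(−2βu²) du = (2j−1)!!/(4β)^j · √(π/(2β)), odd powers integrate to 0; here √(π/(2β)) = 0.87750. Derivatives: d/dx e^(−βu²) = −2βu·e^(−βu²), d²/dx² e^(−βu²) = (4β²u² − 2β)·e^(−βu²).
Normalization: ∫|ψ|² dx = 0.87750.
⟨p⟩ = 0.0000 and ⟨p²⟩ = 1.7342.
(Δp)² = 1.7342 − (0.0000)² = 1.7342.

1.73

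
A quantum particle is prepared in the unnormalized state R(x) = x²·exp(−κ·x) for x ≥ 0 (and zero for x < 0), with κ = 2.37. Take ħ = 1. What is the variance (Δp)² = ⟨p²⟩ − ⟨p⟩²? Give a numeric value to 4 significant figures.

1.872

Compute ⟨p⟩ and ⟨p²⟩ separately; (Δp)² = ⟨p²⟩ − ⟨p⟩².
Differentiate x²·exp(−κ·x) with the product rule; every integrand then reduces to terms xʲ·e^(−2κx) on [0, ∞), with ∫₀^∞ xʲ·e^(−2κx) dx = j!/(2κ)^(j+1).
Normalization: ∫|R|² dx = 0.010030.
⟨p⟩ = 0.0000 and ⟨p²⟩ = 1.8723.
(Δp)² = 1.8723 − (0.0000)² = 1.8723.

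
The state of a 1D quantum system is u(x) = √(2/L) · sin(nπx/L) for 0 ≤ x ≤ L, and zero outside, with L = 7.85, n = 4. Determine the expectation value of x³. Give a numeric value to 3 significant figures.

⟨x³⟩ = ∫ x³·|u|² dx (integrals over the domain).
With sin²θ = (1 − cos2θ)/2 on 0 ≤ x ≤ L: ∫sin²(nπx/L) dx = L/2, ∫x·sin²(nπx/L) dx = L²/4, ∫x²·sin²(nπx/L) dx = L³·(1/6 − 1/(4n²π²)); higher powers xᵏ the same way, integrating xᵏ·cos(2nπx/L) by parts.
⟨x³⟩ = 118.64.

119.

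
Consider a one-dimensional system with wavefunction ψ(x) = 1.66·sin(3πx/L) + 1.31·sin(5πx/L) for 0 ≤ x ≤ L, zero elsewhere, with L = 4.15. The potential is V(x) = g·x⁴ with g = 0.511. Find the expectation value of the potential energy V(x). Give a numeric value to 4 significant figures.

⟨V⟩ = ∫ V(x)·|ψ|² dx / ∫|ψ|² dx.
On 0 ≤ x ≤ L (j ≠ l): ∫sin²(jπx/L) dx = L/2, ∫sin(jπx/L)·sin(lπx/L) dx = 0; diagonal moments ∫x·sin²(jπx/L) dx = L²/4, ∫x²·sin²(jπx/L) dx = L³·(1/6 − 1/(4j²π²)); cross terms ∫x·sin(jπx/L)·sin(lπx/L) dx = 0 for j + l even and −4jlL²/(π²(j² − l²)²) for j + l odd, ∫x²·sin(jπx/L)·sin(lπx/L) dx = (−1)^(j+l)·4jlL³/(π²(j² − l²)²); higher powers the same way via product-to-sum and parts.
State is unnormalized: ∫|ψ|² dx = 9.2788, and ∫ψ*·V(x)·ψ dx = 378.46, so ⟨V⟩ = 378.46 / 9.2788.
⟨V⟩ = 40.788.

40.79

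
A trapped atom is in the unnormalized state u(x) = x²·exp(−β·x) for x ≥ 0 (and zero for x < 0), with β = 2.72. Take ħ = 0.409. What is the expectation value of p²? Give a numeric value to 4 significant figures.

p² u = −ħ² d²u/dx²; ⟨p²⟩ = −ħ² ∫ u*·u'' dx / ∫|u|² dx.
Differentiate x²·exp(−β·x) with the product rule; every integrand then reduces to terms xʲ·e^(−2βx) on [0, ∞), with ∫₀^∞ xʲ·e^(−2βx) dx = j!/(2β)^(j+1).
State is unnormalized: ∫|u|² dx = 0.0050375, and ∫u*·(−ħ² u'') dx = 0.0020782, so ⟨p²⟩ = 0.0020782 / 0.0050375.
⟨p²⟩ = 0.41254.

0.4125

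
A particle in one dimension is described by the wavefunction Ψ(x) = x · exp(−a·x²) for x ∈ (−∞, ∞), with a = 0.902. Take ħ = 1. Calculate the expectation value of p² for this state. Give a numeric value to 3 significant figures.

2.71

p² Ψ = −ħ² d²Ψ/dx²; ⟨p²⟩ = −ħ² ∫ Ψ*·Ψ'' dx / ∫|Ψ|² dx.
Expand each integrand as polynomial × e^(−2ax²) and use ∫x^(2j)·e^(−2ax²) dx = (2j−1)!!/(4a)^j · √(π/(2a)), odd powers → 0; here √(π/(2a)) = 1.3196. Differentiate with the product rule, d/dx e^(−ax²) = −2ax·e^(−ax²).
State is unnormalized: ∫|Ψ|² dx = 0.36575, and ∫Ψ*·(−ħ² Ψ'') dx = 0.98973, so ⟨p²⟩ = 0.98973 / 0.36575.
⟨p²⟩ = 2.7060.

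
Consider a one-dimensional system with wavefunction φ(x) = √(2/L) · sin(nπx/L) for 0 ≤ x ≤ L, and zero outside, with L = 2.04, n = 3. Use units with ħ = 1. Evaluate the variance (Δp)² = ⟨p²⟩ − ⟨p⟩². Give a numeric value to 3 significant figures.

21.3

Compute ⟨p⟩ and ⟨p²⟩ separately; (Δp)² = ⟨p²⟩ − ⟨p⟩².
d/dx sin(nπx/L) = (nπ/L)·cos(nπx/L) and d²/dx² sin(nπx/L) = −(nπ/L)²·sin(nπx/L); on 0 ≤ x ≤ L, ∫sin²(nπx/L) dx = L/2 and ∫sin(nπx/L)·cos(nπx/L) dx = 0.
⟨p⟩ = 0.0000 and ⟨p²⟩ = 21.344.
(Δp)² = 21.344 − (0.0000)² = 21.344.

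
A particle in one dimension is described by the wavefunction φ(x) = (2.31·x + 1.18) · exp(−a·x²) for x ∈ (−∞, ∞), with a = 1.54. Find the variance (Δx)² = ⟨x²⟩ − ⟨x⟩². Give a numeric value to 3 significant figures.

0.133

Compute ⟨x⟩ and ⟨x²⟩ separately, then (Δx)² = ⟨x²⟩ − ⟨x⟩².
Expand each integrand as polynomial × e^(−2ax²) and use ∫x^(2j)·e^(−2ax²) dx = (2j−1)!!/(4a)^j · √(π/(2a)), odd powers → 0; here √(π/(2a)) = 1.0099.
Normalization: ∫|φ|² dx = 2.2811.
⟨x⟩ = 0.39183 and ⟨x²⟩ = 0.28686.
(Δx)² = 0.28686 − (0.39183)² = 0.13333.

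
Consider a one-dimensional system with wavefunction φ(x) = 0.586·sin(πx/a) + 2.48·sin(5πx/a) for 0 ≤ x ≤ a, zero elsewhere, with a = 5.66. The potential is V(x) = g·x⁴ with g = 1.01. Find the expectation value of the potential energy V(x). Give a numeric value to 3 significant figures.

205.

⟨V⟩ = ∫ V(x)·|φ|² dx / ∫|φ|² dx.
On 0 ≤ x ≤ a (j ≠ l): ∫sin²(jπx/a) dx = a/2, ∫sin(jπx/a)·sin(lπx/a) dx = 0; diagonal moments ∫x·sin²(jπx/a) dx = a²/4, ∫x²·sin²(jπx/a) dx = a³·(1/6 − 1/(4j²π²)); cross terms ∫x·sin(jπx/a)·sin(lπx/a) dx = 0 for j + l even and −4jla²/(π²(j² − l²)²) for j + l odd, ∫x²·sin(jπx/a)·sin(lπx/a) dx = (−1)^(j+l)·4jla³/(π²(j² − l²)²); higher powers the same way via product-to-sum and parts.
State is unnormalized: ∫|φ|² dx = 18.377, and ∫φ*·V(x)·φ dx = 3764.0, so ⟨V⟩ = 3764.0 / 18.377.
⟨V⟩ = 204.81.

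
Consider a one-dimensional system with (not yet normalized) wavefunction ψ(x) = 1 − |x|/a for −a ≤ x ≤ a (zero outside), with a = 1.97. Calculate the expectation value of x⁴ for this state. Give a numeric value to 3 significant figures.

0.430

⟨x⁴⟩ = ∫ x⁴·|ψ|² dx / ∫|ψ|² dx (integrals over the domain).
ψ is even, so ∫ over [−a, a] = 2∫₀ᵃ with ψ = 1 − x/a there: ∫₀ᵃ (1 − x/a)² dx = a/3, ∫₀ᵃ x²(1 − x/a)² dx = a³/30, ∫₀ᵃ x⁴(1 − x/a)² dx = a⁵/105.
State is unnormalized: ∫|ψ|² dx = 1.3133, and ∫ψ*·x⁴·ψ dx = 0.56516, so ⟨x⁴⟩ = 0.56516 / 1.3133.
⟨x⁴⟩ = 0.43033.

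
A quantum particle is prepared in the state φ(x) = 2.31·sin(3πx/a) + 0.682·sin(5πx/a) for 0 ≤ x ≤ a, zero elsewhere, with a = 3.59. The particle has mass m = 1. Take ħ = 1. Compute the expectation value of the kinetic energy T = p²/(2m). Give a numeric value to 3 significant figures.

3.94

T = −(ħ²/2m) d²/dx², so ⟨T⟩ = −(ħ²/2m) ∫ φ*·φ'' dx / ∫|φ|² dx; with m = 1.
d²/dx² sin(jπx/a) = −(jπ/a)²·sin(jπx/a); on 0 ≤ x ≤ a, ∫sin²(jπx/a) dx = a/2 and ∫sin(jπx/a)·sin(lπx/a) dx = 0 for j ≠ l, so only diagonal terms survive in ∫|φ|² and ∫φ·φ″; ∫φ·φ′ dx = [φ²/2] between the walls = 0.
State is unnormalized: ∫|φ|² dx = 10.413, and ∫φ*·(−ħ²/2m · φ'') dx = 40.999, so ⟨T⟩ = 40.999 / 10.413.
⟨T⟩ = 3.9373.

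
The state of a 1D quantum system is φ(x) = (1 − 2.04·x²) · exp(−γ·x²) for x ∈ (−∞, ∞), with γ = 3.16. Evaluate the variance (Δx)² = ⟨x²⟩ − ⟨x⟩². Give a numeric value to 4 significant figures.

Compute ⟨x⟩ and ⟨x²⟩ separately, then (Δx)² = ⟨x²⟩ − ⟨x⟩².
Expand each integrand as polynomial × e^(−2γx²) and use ∫x^(2j)·e^(−2γx²) dx = (2j−1)!!/(4γ)^j · √(π/(2γ)), odd powers → 0; here √(π/(2γ)) = 0.70504.
Normalization: ∫|φ|² dx = 0.53256.
⟨x⟩ = 0.0000 and ⟨x²⟩ = 0.044237.
(Δx)² = 0.044237 − (0.0000)² = 0.044237.

0.04424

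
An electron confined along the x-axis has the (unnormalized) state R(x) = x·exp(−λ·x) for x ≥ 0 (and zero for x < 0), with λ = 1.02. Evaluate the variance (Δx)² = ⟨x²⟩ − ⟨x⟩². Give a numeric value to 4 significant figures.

0.7209

Compute ⟨x⟩ and ⟨x²⟩ separately, then (Δx)² = ⟨x²⟩ − ⟨x⟩².
Every integrand reduces to terms xʲ·e^(−2λx) on [0, ∞); use ∫₀^∞ xʲ·e^(−2λx) dx = j!/(2λ)^(j+1).
Normalization: ∫|R|² dx = 0.23558.
⟨x⟩ = 1.4706 and ⟨x²⟩ = 2.8835.
(Δx)² = 2.8835 − (1.4706)² = 0.72088.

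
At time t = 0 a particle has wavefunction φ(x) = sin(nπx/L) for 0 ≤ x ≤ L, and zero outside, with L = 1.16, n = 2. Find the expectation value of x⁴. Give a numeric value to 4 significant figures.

0.3180

⟨x⁴⟩ = ∫ x⁴·|φ|² dx / ∫|φ|² dx (integrals over the domain).
With sin²θ = (1 − cos2θ)/2 on 0 ≤ x ≤ L: ∫sin²(nπx/L) dx = L/2, ∫x·sin²(nπx/L) dx = L²/4, ∫x²·sin²(nπx/L) dx = L³·(1/6 − 1/(4n²π²)); higher powers xᵏ the same way, integrating xᵏ·cos(2nπx/L) by parts.
State is unnormalized: ∫|φ|² dx = 0.58000, and ∫φ*·x⁴·φ dx = 0.18444, so ⟨x⁴⟩ = 0.18444 / 0.58000.
⟨x⁴⟩ = 0.31801.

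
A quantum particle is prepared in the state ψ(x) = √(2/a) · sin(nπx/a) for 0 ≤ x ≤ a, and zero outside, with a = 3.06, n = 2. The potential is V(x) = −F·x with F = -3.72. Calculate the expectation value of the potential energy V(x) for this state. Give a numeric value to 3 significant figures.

⟨V⟩ = ∫ V(x)·|ψ|² dx.
With sin²θ = (1 − cos2θ)/2 on 0 ≤ x ≤ a: ∫sin²(nπx/a) dx = a/2, ∫x·sin²(nπx/a) dx = a²/4, ∫x²·sin²(nπx/a) dx = a³·(1/6 − 1/(4n²π²)); higher powers xᵏ the same way, integrating xᵏ·cos(2nπx/a) by parts.
⟨V⟩ = 5.6916.

5.69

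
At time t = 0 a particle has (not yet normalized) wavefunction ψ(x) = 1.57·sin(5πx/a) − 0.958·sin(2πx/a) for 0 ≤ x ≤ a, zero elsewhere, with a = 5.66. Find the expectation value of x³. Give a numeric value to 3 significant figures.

⟨x³⟩ = ∫ x³·|ψ|² dx / ∫|ψ|² dx (integrals over the domain).
On 0 ≤ x ≤ a (j ≠ l): ∫sin²(jπx/a) dx = a/2, ∫sin(jπx/a)·sin(lπx/a) dx = 0; diagonal moments ∫x·sin²(jπx/a) dx = a²/4, ∫x²·sin²(jπx/a) dx = a³·(1/6 − 1/(4j²π²)); cross terms ∫x·sin(jπx/a)·sin(lπx/a) dx = 0 for j + l even and −4jla²/(π²(j² − l²)²) for j + l odd, ∫x²·sin(jπx/a)·sin(lπx/a) dx = (−1)^(j+l)·4jla³/(π²(j² − l²)²); higher powers the same way via product-to-sum and parts.
State is unnormalized: ∫|ψ|² dx = 9.5729, and ∫ψ*·x³·ψ dx = 461.44, so ⟨x³⟩ = 461.44 / 9.5729.
⟨x³⟩ = 48.203.

48.2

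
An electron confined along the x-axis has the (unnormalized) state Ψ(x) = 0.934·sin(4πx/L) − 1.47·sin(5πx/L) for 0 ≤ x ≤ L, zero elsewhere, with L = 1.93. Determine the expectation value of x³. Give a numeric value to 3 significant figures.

⟨x³⟩ = ∫ x³·|Ψ|² dx / ∫|Ψ|² dx (integrals over the domain).
On 0 ≤ x ≤ L (j ≠ l): ∫sin²(jπx/L) dx = L/2, ∫sin(jπx/L)·sin(lπx/L) dx = 0; diagonal moments ∫x·sin²(jπx/L) dx = L²/4, ∫x²·sin²(jπx/L) dx = L³·(1/6 − 1/(4j²π²)); cross terms ∫x·sin(jπx/L)·sin(lπx/L) dx = 0 for j + l even and −4jlL²/(π²(j² − l²)²) for j + l odd, ∫x²·sin(jπx/L)·sin(lπx/L) dx = (−1)^(j+l)·4jlL³/(π²(j² − l²)²); higher powers the same way via product-to-sum and parts.
State is unnormalized: ∫|Ψ|² dx = 2.9271, and ∫Ψ*·x³·Ψ dx = 8.5590, so ⟨x³⟩ = 8.5590 / 2.9271.
⟨x³⟩ = 2.9241.

2.92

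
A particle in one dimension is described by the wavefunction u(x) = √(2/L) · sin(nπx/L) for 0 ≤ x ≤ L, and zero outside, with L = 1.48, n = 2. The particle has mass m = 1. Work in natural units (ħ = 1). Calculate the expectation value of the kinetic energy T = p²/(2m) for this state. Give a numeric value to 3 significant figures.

9.01

T = −(ħ²/2m) d²/dx², so ⟨T⟩ = −(ħ²/2m) ∫ u*·u'' dx; with m = 1.
d/dx sin(nπx/L) = (nπ/L)·cos(nπx/L) and d²/dx² sin(nπx/L) = −(nπ/L)²·sin(nπx/L); on 0 ≤ x ≤ L, ∫sin²(nπx/L) dx = L/2 and ∫sin(nπx/L)·cos(nπx/L) dx = 0.
⟨T⟩ = 9.0117.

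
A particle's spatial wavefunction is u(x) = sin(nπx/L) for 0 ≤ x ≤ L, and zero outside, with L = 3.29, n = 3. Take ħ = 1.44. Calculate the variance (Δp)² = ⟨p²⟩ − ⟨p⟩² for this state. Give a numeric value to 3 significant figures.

17.0

Compute ⟨p⟩ and ⟨p²⟩ separately; (Δp)² = ⟨p²⟩ − ⟨p⟩².
d/dx sin(nπx/L) = (nπ/L)·cos(nπx/L) and d²/dx² sin(nπx/L) = −(nπ/L)²·sin(nπx/L); on 0 ≤ x ≤ L, ∫sin²(nπx/L) dx = L/2 and ∫sin(nπx/L)·cos(nπx/L) dx = 0.
Normalization: ∫|u|² dx = 1.6450.
⟨p⟩ = 0.0000 and ⟨p²⟩ = 17.017.
(Δp)² = 17.017 − (0.0000)² = 17.017.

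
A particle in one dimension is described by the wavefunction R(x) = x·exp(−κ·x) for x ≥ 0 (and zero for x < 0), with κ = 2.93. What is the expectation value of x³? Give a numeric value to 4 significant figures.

0.2982

⟨x³⟩ = ∫ x³·|R|² dx / ∫|R|² dx (integrals over the domain).
Every integrand reduces to terms xʲ·e^(−2κx) on [0, ∞); use ∫₀^∞ xʲ·e^(−2κx) dx = j!/(2κ)^(j+1).
State is unnormalized: ∫|R|² dx = 0.0099389, and ∫R*·x³·R dx = 0.0029634, so ⟨x³⟩ = 0.0029634 / 0.0099389.
⟨x³⟩ = 0.29817.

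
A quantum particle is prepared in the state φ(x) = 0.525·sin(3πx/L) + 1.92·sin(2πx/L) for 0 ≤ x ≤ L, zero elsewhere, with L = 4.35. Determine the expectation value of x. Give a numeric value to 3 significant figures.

⟨x⟩ = ∫ x·|φ|² dx / ∫|φ|² dx (integrals over the domain).
On 0 ≤ x ≤ L (j ≠ l): ∫sin²(jπx/L) dx = L/2, ∫sin(jπx/L)·sin(lπx/L) dx = 0; diagonal moments ∫x·sin²(jπx/L) dx = L²/4, ∫x²·sin²(jπx/L) dx = L³·(1/6 − 1/(4j²π²)); cross terms ∫x·sin(jπx/L)·sin(lπx/L) dx = 0 for j + l even and −4jlL²/(π²(j² − l²)²) for j + l odd, ∫x²·sin(jπx/L)·sin(lπx/L) dx = (−1)^(j+l)·4jlL³/(π²(j² − l²)²); higher powers the same way via product-to-sum and parts.
State is unnormalized: ∫|φ|² dx = 8.6174, and ∫φ*·x·φ dx = 15.032, so ⟨x⟩ = 15.032 / 8.6174.
⟨x⟩ = 1.7444.

1.74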